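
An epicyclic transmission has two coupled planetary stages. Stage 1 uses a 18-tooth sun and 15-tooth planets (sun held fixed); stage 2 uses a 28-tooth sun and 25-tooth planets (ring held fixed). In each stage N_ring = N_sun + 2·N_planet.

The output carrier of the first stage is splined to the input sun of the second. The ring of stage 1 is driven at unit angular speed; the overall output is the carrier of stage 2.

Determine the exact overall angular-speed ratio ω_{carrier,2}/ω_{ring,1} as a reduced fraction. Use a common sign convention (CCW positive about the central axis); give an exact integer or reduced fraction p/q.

112/583

Stage 1: N_ring = 18 + 2·15 = 48
Stage 1: 18(ω_s−ω_c) = −48(ω_r−ω_c),  ω_s=0, ω_r=1
Stage 1: 18(0−ω_c) = −48(1−ω_c)  ⇒  66ω_c = 48  ⇒  ω_c = 8/11
  ⇒ ω_c¹/ω_r¹ = 8/11
Stage 2: N_ring = 28 + 2·25 = 78
Stage 2: 28(ω_s−ω_c) = −78(ω_r−ω_c),  ω_r=0, ω_s=1
Stage 2: 28(1−ω_c) = −78(0−ω_c)  ⇒  106ω_c = 28  ⇒  ω_c = 14/53
  ⇒ ω_c²/ω_s² = 14/53
Coupling ω_s² = ω_c¹ ⇒ overall = 8/11 × 14/53 = 112/583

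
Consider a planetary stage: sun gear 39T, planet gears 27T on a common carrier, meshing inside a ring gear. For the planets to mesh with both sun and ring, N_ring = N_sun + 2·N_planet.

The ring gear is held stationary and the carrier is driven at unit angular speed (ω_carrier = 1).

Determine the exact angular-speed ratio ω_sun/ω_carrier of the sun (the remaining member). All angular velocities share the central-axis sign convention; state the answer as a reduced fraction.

44/13

N_ring = 39 + 2·27 = 93
39(ω_s−ω_c) = −93(ω_r−ω_c),  ω_r=0, ω_c=1
ω_s = 1 − (93/39)(0−1) = 44/13
ω_s/ω_c = 44/13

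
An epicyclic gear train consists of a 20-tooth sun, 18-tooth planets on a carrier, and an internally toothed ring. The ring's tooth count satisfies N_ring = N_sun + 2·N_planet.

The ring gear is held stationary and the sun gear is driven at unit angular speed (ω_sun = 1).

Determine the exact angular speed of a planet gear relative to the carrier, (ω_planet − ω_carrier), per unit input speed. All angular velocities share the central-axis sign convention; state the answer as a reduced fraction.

N_ring = 20 + 2·18 = 56
20(ω_s−ω_c) = −56(ω_r−ω_c),  ω_r=0, ω_s=1
20(1−ω_c) = −56(0−ω_c)  ⇒  76ω_c = 20  ⇒  ω_c = 5/19
sun–planet: 20·(1−5/19) = −18·(ω_p−ω_c)  ⇒  ω_p−ω_c = −(20/18)·(14/19) = -140/171

-140/171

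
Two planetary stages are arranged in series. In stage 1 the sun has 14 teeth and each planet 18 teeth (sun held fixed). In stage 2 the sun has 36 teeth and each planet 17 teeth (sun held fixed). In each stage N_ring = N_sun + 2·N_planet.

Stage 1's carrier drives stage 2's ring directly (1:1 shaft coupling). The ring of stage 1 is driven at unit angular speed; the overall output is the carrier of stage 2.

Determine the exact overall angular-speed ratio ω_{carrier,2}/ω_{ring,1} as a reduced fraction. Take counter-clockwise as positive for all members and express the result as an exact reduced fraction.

875/1696

Stage 1: N_ring = 14 + 2·18 = 50
Stage 1: 14(ω_s−ω_c) = −50(ω_r−ω_c),  ω_s=0, ω_r=1
Stage 1: 14(0−ω_c) = −50(1−ω_c)  ⇒  64ω_c = 50  ⇒  ω_c = 25/32
  ⇒ ω_c¹/ω_r¹ = 25/32
Stage 2: N_ring = 36 + 2·17 = 70
Stage 2: 36(ω_s−ω_c) = −70(ω_r−ω_c),  ω_s=0, ω_r=1
Stage 2: 36(0−ω_c) = −70(1−ω_c)  ⇒  106ω_c = 70  ⇒  ω_c = 35/53
  ⇒ ω_c²/ω_r² = 35/53
Coupling ω_r² = ω_c¹ ⇒ overall = 25/32 × 35/53 = 875/1696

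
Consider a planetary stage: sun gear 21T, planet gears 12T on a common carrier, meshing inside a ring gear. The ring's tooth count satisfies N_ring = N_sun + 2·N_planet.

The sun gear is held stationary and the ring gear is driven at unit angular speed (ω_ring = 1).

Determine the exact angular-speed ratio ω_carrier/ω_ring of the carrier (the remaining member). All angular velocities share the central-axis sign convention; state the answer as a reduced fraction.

15/22

N_ring = 21 + 2·12 = 45
21(ω_s−ω_c) = −45(ω_r−ω_c),  ω_s=0, ω_r=1
21(0−ω_c) = −45(1−ω_c)  ⇒  66ω_c = 45  ⇒  ω_c = 15/22
ω_c/ω_r = 15/22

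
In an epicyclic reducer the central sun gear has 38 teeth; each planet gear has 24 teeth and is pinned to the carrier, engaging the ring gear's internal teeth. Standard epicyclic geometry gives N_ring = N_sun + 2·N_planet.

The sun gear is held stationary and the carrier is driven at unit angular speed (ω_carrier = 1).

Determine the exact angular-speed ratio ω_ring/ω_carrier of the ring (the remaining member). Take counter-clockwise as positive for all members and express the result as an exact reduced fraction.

N_ring = 38 + 2·24 = 86
38(ω_s−ω_c) = −86(ω_r−ω_c),  ω_s=0, ω_c=1
ω_r = 1 − (38/86)(0−1) = 62/43
ω_r/ω_c = 62/43

62/43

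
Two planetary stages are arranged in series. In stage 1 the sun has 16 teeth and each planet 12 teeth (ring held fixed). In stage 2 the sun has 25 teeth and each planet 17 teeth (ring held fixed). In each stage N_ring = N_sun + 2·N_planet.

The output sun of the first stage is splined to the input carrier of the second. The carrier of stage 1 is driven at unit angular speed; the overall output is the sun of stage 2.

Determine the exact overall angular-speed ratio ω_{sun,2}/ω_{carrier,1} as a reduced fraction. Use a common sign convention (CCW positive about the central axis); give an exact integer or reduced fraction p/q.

Stage 1: N_ring = 16 + 2·12 = 40
Stage 1: 16(ω_s−ω_c) = −40(ω_r−ω_c),  ω_r=0, ω_c=1
Stage 1: ω_s = 1 − (40/16)(0−1) = 7/2
  ⇒ ω_s¹/ω_c¹ = 7/2
Stage 2: N_ring = 25 + 2·17 = 59
Stage 2: 25(ω_s−ω_c) = −59(ω_r−ω_c),  ω_r=0, ω_c=1
Stage 2: ω_s = 1 − (59/25)(0−1) = 84/25
  ⇒ ω_s²/ω_c² = 84/25
Coupling ω_c² = ω_s¹ ⇒ overall = 7/2 × 84/25 = 294/25

294/25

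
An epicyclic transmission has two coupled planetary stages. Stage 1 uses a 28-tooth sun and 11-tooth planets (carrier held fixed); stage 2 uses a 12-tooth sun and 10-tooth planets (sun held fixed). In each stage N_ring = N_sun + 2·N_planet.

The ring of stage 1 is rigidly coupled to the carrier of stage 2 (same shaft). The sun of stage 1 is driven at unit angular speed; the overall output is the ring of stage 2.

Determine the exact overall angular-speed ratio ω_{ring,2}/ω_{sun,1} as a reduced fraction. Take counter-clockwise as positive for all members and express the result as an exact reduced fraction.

Stage 1: N_ring = 28 + 2·11 = 50
Stage 1: 28(ω_s−ω_c) = −50(ω_r−ω_c),  ω_c=0, ω_s=1
Stage 1: ω_r = 0 − (28/50)(1−0) = -14/25
  ⇒ ω_r¹/ω_s¹ = -14/25
Stage 2: N_ring = 12 + 2·10 = 32
Stage 2: 12(ω_s−ω_c) = −32(ω_r−ω_c),  ω_s=0, ω_c=1
Stage 2: ω_r = 1 − (12/32)(0−1) = 11/8
  ⇒ ω_r²/ω_c² = 11/8
Coupling ω_c² = ω_r¹ ⇒ overall = -14/25 × 11/8 = -77/100

-77/100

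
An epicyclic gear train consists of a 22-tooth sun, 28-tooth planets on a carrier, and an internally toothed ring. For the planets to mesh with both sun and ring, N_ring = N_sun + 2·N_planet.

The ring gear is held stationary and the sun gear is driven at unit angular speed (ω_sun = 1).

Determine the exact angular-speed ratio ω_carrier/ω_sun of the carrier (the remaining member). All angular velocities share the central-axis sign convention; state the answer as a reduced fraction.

11/50

N_ring = 22 + 2·28 = 78
22(ω_s−ω_c) = −78(ω_r−ω_c),  ω_r=0, ω_s=1
22(1−ω_c) = −78(0−ω_c)  ⇒  100ω_c = 22  ⇒  ω_c = 11/50
ω_c/ω_s = 11/50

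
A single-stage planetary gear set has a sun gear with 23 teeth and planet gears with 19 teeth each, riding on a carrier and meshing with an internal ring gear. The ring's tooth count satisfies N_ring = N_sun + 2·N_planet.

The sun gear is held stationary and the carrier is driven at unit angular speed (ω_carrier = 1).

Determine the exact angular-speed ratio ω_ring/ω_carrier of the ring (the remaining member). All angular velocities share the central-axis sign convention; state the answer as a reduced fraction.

N_ring = 23 + 2·19 = 61
23(ω_s−ω_c) = −61(ω_r−ω_c),  ω_s=0, ω_c=1
ω_r = 1 − (23/61)(0−1) = 84/61
ω_r/ω_c = 84/61

84/61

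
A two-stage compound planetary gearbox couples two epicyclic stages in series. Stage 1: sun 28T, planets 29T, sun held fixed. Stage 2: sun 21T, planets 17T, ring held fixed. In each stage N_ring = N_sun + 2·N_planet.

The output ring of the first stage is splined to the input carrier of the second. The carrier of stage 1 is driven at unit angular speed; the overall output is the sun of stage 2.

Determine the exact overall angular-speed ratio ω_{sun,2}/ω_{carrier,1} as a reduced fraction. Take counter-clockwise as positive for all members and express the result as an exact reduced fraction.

Stage 1: N_ring = 28 + 2·29 = 86
Stage 1: 28(ω_s−ω_c) = −86(ω_r−ω_c),  ω_s=0, ω_c=1
Stage 1: ω_r = 1 − (28/86)(0−1) = 57/43
  ⇒ ω_r¹/ω_c¹ = 57/43
Stage 2: N_ring = 21 + 2·17 = 55
Stage 2: 21(ω_s−ω_c) = −55(ω_r−ω_c),  ω_r=0, ω_c=1
Stage 2: ω_s = 1 − (55/21)(0−1) = 76/21
  ⇒ ω_s²/ω_c² = 76/21
Coupling ω_c² = ω_r¹ ⇒ overall = 57/43 × 76/21 = 1444/301

1444/301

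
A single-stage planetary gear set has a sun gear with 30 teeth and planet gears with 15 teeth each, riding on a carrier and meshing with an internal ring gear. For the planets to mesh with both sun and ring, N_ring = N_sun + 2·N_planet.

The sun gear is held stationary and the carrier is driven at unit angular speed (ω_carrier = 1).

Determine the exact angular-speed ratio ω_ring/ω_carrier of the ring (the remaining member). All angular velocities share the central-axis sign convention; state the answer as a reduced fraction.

3/2

N_ring = 30 + 2·15 = 60
30(ω_s−ω_c) = −60(ω_r−ω_c),  ω_s=0, ω_c=1
ω_r = 1 − (30/60)(0−1) = 3/2
ω_r/ω_c = 3/2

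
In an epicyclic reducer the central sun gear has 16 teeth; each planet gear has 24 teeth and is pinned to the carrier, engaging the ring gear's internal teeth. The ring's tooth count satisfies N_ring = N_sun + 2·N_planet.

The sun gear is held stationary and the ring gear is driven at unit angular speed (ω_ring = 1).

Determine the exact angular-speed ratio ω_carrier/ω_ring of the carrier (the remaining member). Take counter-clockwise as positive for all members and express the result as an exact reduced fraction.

4/5

N_ring = 16 + 2·24 = 64
16(ω_s−ω_c) = −64(ω_r−ω_c),  ω_s=0, ω_r=1
16(0−ω_c) = −64(1−ω_c)  ⇒  80ω_c = 64  ⇒  ω_c = 4/5
ω_c/ω_r = 4/5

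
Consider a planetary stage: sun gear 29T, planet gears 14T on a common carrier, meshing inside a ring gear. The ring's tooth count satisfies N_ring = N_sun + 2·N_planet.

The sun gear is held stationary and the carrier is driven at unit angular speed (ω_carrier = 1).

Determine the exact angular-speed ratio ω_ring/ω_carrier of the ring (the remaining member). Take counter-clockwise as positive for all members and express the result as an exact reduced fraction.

N_ring = 29 + 2·14 = 57
29(ω_s−ω_c) = −57(ω_r−ω_c),  ω_s=0, ω_c=1
ω_r = 1 − (29/57)(0−1) = 86/57
ω_r/ω_c = 86/57

86/57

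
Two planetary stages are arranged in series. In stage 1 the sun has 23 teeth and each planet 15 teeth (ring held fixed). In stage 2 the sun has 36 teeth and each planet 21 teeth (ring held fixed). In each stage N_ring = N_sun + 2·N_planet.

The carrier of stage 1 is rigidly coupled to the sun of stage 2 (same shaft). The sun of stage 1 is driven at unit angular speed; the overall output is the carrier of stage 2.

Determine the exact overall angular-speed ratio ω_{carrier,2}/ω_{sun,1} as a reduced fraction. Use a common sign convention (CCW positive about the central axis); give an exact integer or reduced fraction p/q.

Stage 1: N_ring = 23 + 2·15 = 53
Stage 1: 23(ω_s−ω_c) = −53(ω_r−ω_c),  ω_r=0, ω_s=1
Stage 1: 23(1−ω_c) = −53(0−ω_c)  ⇒  76ω_c = 23  ⇒  ω_c = 23/76
  ⇒ ω_c¹/ω_s¹ = 23/76
Stage 2: N_ring = 36 + 2·21 = 78
Stage 2: 36(ω_s−ω_c) = −78(ω_r−ω_c),  ω_r=0, ω_s=1
Stage 2: 36(1−ω_c) = −78(0−ω_c)  ⇒  114ω_c = 36  ⇒  ω_c = 6/19
  ⇒ ω_c²/ω_s² = 6/19
Coupling ω_s² = ω_c¹ ⇒ overall = 23/76 × 6/19 = 69/722

69/722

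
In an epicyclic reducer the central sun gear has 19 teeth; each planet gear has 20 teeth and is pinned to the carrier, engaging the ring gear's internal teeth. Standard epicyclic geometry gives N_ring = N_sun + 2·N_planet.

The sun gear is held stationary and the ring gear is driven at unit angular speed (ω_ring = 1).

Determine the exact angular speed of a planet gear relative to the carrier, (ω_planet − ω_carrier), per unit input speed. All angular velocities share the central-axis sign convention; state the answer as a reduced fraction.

N_ring = 19 + 2·20 = 59
19(ω_s−ω_c) = −59(ω_r−ω_c),  ω_s=0, ω_r=1
19(0−ω_c) = −59(1−ω_c)  ⇒  78ω_c = 59  ⇒  ω_c = 59/78
sun–planet: 19·(0−59/78) = −20·(ω_p−ω_c)  ⇒  ω_p−ω_c = −(19/20)·(-59/78) = 1121/1560

1121/1560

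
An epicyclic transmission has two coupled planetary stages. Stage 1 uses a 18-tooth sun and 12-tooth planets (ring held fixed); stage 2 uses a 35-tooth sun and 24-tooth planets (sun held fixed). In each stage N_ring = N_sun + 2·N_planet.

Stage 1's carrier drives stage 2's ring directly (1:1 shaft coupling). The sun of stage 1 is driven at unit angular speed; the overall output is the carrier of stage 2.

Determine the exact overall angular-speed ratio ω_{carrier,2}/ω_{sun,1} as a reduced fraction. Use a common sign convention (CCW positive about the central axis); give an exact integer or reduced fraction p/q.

Stage 1: N_ring = 18 + 2·12 = 42
Stage 1: 18(ω_s−ω_c) = −42(ω_r−ω_c),  ω_r=0, ω_s=1
Stage 1: 18(1−ω_c) = −42(0−ω_c)  ⇒  60ω_c = 18  ⇒  ω_c = 3/10
  ⇒ ω_c¹/ω_s¹ = 3/10
Stage 2: N_ring = 35 + 2·24 = 83
Stage 2: 35(ω_s−ω_c) = −83(ω_r−ω_c),  ω_s=0, ω_r=1
Stage 2: 35(0−ω_c) = −83(1−ω_c)  ⇒  118ω_c = 83  ⇒  ω_c = 83/118
  ⇒ ω_c²/ω_r² = 83/118
Coupling ω_r² = ω_c¹ ⇒ overall = 3/10 × 83/118 = 249/1180

249/1180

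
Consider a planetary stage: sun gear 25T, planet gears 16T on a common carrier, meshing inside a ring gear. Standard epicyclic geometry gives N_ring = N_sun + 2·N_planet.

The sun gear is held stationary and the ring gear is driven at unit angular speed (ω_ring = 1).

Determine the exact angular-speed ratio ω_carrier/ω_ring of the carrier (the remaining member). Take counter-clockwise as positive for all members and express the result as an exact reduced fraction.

57/82

N_ring = 25 + 2·16 = 57
25(ω_s−ω_c) = −57(ω_r−ω_c),  ω_s=0, ω_r=1
25(0−ω_c) = −57(1−ω_c)  ⇒  82ω_c = 57  ⇒  ω_c = 57/82
ω_c/ω_r = 57/82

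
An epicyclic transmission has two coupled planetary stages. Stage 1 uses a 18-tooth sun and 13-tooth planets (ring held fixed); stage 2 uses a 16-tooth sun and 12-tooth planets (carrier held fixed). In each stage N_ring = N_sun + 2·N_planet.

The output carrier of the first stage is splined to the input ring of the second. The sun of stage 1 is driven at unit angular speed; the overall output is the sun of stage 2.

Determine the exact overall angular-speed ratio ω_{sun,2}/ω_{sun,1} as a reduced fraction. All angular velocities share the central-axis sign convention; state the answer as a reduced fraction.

-45/62

Stage 1: N_ring = 18 + 2·13 = 44
Stage 1: 18(ω_s−ω_c) = −44(ω_r−ω_c),  ω_r=0, ω_s=1
Stage 1: 18(1−ω_c) = −44(0−ω_c)  ⇒  62ω_c = 18  ⇒  ω_c = 9/31
  ⇒ ω_c¹/ω_s¹ = 9/31
Stage 2: N_ring = 16 + 2·12 = 40
Stage 2: 16(ω_s−ω_c) = −40(ω_r−ω_c),  ω_c=0, ω_r=1
Stage 2: ω_s = 0 − (40/16)(1−0) = -5/2
  ⇒ ω_s²/ω_r² = -5/2
Coupling ω_r² = ω_c¹ ⇒ overall = 9/31 × -5/2 = -45/62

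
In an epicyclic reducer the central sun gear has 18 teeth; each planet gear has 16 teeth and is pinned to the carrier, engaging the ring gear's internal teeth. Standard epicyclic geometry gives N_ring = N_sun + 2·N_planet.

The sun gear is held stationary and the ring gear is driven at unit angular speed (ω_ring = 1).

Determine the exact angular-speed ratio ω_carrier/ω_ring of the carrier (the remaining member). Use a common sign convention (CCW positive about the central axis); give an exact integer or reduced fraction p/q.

25/34

N_ring = 18 + 2·16 = 50
18(ω_s−ω_c) = −50(ω_r−ω_c),  ω_s=0, ω_r=1
18(0−ω_c) = −50(1−ω_c)  ⇒  68ω_c = 50  ⇒  ω_c = 25/34
ω_c/ω_r = 25/34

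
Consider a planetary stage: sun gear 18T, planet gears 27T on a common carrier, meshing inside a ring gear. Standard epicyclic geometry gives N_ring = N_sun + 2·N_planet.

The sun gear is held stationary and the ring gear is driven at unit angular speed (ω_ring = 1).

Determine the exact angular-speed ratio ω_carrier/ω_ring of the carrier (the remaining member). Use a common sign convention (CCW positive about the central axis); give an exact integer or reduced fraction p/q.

N_ring = 18 + 2·27 = 72
18(ω_s−ω_c) = −72(ω_r−ω_c),  ω_s=0, ω_r=1
18(0−ω_c) = −72(1−ω_c)  ⇒  90ω_c = 72  ⇒  ω_c = 4/5
ω_c/ω_r = 4/5

4/5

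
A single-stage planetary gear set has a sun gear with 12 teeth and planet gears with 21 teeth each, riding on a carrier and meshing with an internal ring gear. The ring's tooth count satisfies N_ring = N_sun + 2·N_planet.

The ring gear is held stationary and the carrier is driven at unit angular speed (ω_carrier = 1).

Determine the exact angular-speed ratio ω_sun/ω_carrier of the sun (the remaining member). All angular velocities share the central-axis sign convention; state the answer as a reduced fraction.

N_ring = 12 + 2·21 = 54
12(ω_s−ω_c) = −54(ω_r−ω_c),  ω_r=0, ω_c=1
ω_s = 1 − (54/12)(0−1) = 11/2
ω_s/ω_c = 11/2

11/2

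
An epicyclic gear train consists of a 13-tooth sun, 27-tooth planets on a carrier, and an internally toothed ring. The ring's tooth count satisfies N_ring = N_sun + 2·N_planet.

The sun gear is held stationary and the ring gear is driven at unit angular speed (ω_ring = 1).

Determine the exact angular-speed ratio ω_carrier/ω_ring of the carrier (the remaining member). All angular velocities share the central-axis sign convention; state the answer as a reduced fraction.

N_ring = 13 + 2·27 = 67
13(ω_s−ω_c) = −67(ω_r−ω_c),  ω_s=0, ω_r=1
13(0−ω_c) = −67(1−ω_c)  ⇒  80ω_c = 67  ⇒  ω_c = 67/80
ω_c/ω_r = 67/80

67/80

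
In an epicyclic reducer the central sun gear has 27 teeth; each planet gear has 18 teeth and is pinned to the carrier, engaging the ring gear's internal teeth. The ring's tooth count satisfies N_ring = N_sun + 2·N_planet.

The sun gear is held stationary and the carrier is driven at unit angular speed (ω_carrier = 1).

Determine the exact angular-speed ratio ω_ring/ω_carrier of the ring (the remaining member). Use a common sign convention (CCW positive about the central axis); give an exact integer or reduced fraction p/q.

10/7

N_ring = 27 + 2·18 = 63
27(ω_s−ω_c) = −63(ω_r−ω_c),  ω_s=0, ω_c=1
ω_r = 1 − (27/63)(0−1) = 10/7
ω_r/ω_c = 10/7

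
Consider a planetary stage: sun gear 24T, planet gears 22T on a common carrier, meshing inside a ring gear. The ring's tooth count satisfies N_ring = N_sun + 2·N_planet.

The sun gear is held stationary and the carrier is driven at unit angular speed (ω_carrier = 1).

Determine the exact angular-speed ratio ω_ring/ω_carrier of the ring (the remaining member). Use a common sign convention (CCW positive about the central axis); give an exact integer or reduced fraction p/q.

23/17

N_ring = 24 + 2·22 = 68
24(ω_s−ω_c) = −68(ω_r−ω_c),  ω_s=0, ω_c=1
ω_r = 1 − (24/68)(0−1) = 23/17
ω_r/ω_c = 23/17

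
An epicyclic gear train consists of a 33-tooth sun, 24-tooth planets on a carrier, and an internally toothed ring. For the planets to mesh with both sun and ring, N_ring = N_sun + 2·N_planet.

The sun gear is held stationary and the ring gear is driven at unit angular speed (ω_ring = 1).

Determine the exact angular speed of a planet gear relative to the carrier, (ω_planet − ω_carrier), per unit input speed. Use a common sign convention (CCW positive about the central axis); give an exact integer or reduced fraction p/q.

N_ring = 33 + 2·24 = 81
33(ω_s−ω_c) = −81(ω_r−ω_c),  ω_s=0, ω_r=1
33(0−ω_c) = −81(1−ω_c)  ⇒  114ω_c = 81  ⇒  ω_c = 27/38
sun–planet: 33·(0−27/38) = −24·(ω_p−ω_c)  ⇒  ω_p−ω_c = −(33/24)·(-27/38) = 297/304

297/304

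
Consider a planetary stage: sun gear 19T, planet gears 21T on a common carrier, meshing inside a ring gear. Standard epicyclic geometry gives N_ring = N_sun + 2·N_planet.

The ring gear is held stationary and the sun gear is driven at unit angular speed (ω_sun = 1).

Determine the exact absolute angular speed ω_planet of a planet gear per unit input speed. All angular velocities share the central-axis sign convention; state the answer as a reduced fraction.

N_ring = 19 + 2·21 = 61
19(ω_s−ω_c) = −61(ω_r−ω_c),  ω_r=0, ω_s=1
19(1−ω_c) = −61(0−ω_c)  ⇒  80ω_c = 19  ⇒  ω_c = 19/80
sun–planet: 19·(1−19/80) = −21·(ω_p−ω_c)  ⇒  ω_p−ω_c = −(19/21)·(61/80) = -1159/1680
ω_p = 19/80 − 1159/1680 = -19/42

-19/42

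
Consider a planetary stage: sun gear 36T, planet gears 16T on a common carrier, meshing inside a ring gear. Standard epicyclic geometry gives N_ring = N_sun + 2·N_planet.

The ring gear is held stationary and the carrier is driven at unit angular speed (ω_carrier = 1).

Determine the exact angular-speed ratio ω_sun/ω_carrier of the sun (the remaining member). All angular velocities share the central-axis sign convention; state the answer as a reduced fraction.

N_ring = 36 + 2·16 = 68
36(ω_s−ω_c) = −68(ω_r−ω_c),  ω_r=0, ω_c=1
ω_s = 1 − (68/36)(0−1) = 26/9
ω_s/ω_c = 26/9

26/9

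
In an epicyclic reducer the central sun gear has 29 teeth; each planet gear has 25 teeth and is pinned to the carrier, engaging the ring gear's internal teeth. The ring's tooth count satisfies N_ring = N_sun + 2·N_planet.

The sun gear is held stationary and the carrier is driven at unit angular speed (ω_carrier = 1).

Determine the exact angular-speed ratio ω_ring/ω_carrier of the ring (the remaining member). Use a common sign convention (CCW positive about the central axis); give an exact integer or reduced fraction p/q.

108/79

N_ring = 29 + 2·25 = 79
29(ω_s−ω_c) = −79(ω_r−ω_c),  ω_s=0, ω_c=1
ω_r = 1 − (29/79)(0−1) = 108/79
ω_r/ω_c = 108/79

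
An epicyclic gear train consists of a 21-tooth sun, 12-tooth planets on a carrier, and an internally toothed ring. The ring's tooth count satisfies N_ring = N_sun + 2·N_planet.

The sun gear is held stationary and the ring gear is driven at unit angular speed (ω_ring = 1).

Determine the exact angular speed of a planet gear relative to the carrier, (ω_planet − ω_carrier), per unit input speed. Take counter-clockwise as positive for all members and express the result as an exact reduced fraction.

105/88

N_ring = 21 + 2·12 = 45
21(ω_s−ω_c) = −45(ω_r−ω_c),  ω_s=0, ω_r=1
21(0−ω_c) = −45(1−ω_c)  ⇒  66ω_c = 45  ⇒  ω_c = 15/22
sun–planet: 21·(0−15/22) = −12·(ω_p−ω_c)  ⇒  ω_p−ω_c = −(21/12)·(-15/22) = 105/88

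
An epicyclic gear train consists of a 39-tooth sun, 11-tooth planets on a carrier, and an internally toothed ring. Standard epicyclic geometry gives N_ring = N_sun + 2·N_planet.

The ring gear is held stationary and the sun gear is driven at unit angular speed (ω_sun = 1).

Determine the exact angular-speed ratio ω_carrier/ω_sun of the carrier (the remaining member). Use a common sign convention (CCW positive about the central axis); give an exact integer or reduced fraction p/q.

N_ring = 39 + 2·11 = 61
39(ω_s−ω_c) = −61(ω_r−ω_c),  ω_r=0, ω_s=1
39(1−ω_c) = −61(0−ω_c)  ⇒  100ω_c = 39  ⇒  ω_c = 39/100
ω_c/ω_s = 39/100

39/100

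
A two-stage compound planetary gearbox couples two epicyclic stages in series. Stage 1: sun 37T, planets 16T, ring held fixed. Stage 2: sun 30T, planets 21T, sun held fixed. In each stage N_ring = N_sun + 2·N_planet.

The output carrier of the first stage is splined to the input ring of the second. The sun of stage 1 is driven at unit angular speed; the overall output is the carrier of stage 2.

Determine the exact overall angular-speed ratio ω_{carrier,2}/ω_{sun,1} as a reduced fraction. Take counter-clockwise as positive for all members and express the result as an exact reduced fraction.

Stage 1: N_ring = 37 + 2·16 = 69
Stage 1: 37(ω_s−ω_c) = −69(ω_r−ω_c),  ω_r=0, ω_s=1
Stage 1: 37(1−ω_c) = −69(0−ω_c)  ⇒  106ω_c = 37  ⇒  ω_c = 37/106
  ⇒ ω_c¹/ω_s¹ = 37/106
Stage 2: N_ring = 30 + 2·21 = 72
Stage 2: 30(ω_s−ω_c) = −72(ω_r−ω_c),  ω_s=0, ω_r=1
Stage 2: 30(0−ω_c) = −72(1−ω_c)  ⇒  102ω_c = 72  ⇒  ω_c = 12/17
  ⇒ ω_c²/ω_r² = 12/17
Coupling ω_r² = ω_c¹ ⇒ overall = 37/106 × 12/17 = 222/901

222/901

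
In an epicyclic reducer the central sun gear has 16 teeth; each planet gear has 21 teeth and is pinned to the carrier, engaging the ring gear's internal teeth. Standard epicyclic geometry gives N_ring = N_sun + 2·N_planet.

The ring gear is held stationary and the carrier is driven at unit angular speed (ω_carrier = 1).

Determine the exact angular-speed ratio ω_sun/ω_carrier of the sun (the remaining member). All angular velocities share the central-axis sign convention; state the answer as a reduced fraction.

N_ring = 16 + 2·21 = 58
16(ω_s−ω_c) = −58(ω_r−ω_c),  ω_r=0, ω_c=1
ω_s = 1 − (58/16)(0−1) = 37/8
ω_s/ω_c = 37/8

37/8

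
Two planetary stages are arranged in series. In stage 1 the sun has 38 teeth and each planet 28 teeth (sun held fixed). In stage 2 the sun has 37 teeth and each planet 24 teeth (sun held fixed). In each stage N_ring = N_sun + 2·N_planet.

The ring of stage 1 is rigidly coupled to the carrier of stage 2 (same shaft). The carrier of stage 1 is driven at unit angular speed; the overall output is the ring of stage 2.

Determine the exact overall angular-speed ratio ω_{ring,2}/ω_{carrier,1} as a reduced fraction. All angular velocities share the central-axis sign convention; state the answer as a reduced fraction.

8052/3995

Stage 1: N_ring = 38 + 2·28 = 94
Stage 1: 38(ω_s−ω_c) = −94(ω_r−ω_c),  ω_s=0, ω_c=1
Stage 1: ω_r = 1 − (38/94)(0−1) = 66/47
  ⇒ ω_r¹/ω_c¹ = 66/47
Stage 2: N_ring = 37 + 2·24 = 85
Stage 2: 37(ω_s−ω_c) = −85(ω_r−ω_c),  ω_s=0, ω_c=1
Stage 2: ω_r = 1 − (37/85)(0−1) = 122/85
  ⇒ ω_r²/ω_c² = 122/85
Coupling ω_c² = ω_r¹ ⇒ overall = 66/47 × 122/85 = 8052/3995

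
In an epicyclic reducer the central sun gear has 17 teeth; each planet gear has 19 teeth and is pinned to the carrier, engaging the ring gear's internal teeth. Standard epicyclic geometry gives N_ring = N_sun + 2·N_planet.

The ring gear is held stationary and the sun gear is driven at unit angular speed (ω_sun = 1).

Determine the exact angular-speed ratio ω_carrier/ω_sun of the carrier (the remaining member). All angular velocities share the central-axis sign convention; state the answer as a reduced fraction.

17/72

N_ring = 17 + 2·19 = 55
17(ω_s−ω_c) = −55(ω_r−ω_c),  ω_r=0, ω_s=1
17(1−ω_c) = −55(0−ω_c)  ⇒  72ω_c = 17  ⇒  ω_c = 17/72
ω_c/ω_s = 17/72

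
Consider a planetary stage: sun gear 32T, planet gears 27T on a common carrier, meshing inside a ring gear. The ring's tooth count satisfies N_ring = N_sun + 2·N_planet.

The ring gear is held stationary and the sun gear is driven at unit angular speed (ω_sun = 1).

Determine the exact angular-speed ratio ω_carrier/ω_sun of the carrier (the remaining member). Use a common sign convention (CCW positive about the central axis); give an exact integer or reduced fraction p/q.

N_ring = 32 + 2·27 = 86
32(ω_s−ω_c) = −86(ω_r−ω_c),  ω_r=0, ω_s=1
32(1−ω_c) = −86(0−ω_c)  ⇒  118ω_c = 32  ⇒  ω_c = 16/59
ω_c/ω_s = 16/59

16/59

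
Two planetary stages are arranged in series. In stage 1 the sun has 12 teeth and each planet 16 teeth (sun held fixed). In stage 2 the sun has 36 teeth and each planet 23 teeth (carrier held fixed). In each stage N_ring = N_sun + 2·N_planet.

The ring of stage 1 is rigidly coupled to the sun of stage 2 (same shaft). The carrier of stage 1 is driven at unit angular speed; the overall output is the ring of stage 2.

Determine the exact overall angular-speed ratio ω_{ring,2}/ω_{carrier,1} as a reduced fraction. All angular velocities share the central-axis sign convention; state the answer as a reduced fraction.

-252/451

Stage 1: N_ring = 12 + 2·16 = 44
Stage 1: 12(ω_s−ω_c) = −44(ω_r−ω_c),  ω_s=0, ω_c=1
Stage 1: ω_r = 1 − (12/44)(0−1) = 14/11
  ⇒ ω_r¹/ω_c¹ = 14/11
Stage 2: N_ring = 36 + 2·23 = 82
Stage 2: 36(ω_s−ω_c) = −82(ω_r−ω_c),  ω_c=0, ω_s=1
Stage 2: ω_r = 0 − (36/82)(1−0) = -18/41
  ⇒ ω_r²/ω_s² = -18/41
Coupling ω_s² = ω_r¹ ⇒ overall = 14/11 × -18/41 = -252/451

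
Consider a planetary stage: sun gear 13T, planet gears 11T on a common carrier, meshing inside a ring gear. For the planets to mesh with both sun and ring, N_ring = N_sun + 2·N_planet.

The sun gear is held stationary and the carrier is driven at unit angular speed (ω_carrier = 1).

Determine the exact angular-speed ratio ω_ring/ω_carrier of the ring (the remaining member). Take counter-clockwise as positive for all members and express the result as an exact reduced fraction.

48/35

N_ring = 13 + 2·11 = 35
13(ω_s−ω_c) = −35(ω_r−ω_c),  ω_s=0, ω_c=1
ω_r = 1 − (13/35)(0−1) = 48/35
ω_r/ω_c = 48/35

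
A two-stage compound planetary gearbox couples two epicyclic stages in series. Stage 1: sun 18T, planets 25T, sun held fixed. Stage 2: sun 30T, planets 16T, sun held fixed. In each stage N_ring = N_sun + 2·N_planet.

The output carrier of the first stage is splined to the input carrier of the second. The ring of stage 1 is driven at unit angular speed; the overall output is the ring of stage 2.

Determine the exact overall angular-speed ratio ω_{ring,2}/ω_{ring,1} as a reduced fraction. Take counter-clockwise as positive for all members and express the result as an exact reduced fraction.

1564/1333

Stage 1: N_ring = 18 + 2·25 = 68
Stage 1: 18(ω_s−ω_c) = −68(ω_r−ω_c),  ω_s=0, ω_r=1
Stage 1: 18(0−ω_c) = −68(1−ω_c)  ⇒  86ω_c = 68  ⇒  ω_c = 34/43
  ⇒ ω_c¹/ω_r¹ = 34/43
Stage 2: N_ring = 30 + 2·16 = 62
Stage 2: 30(ω_s−ω_c) = −62(ω_r−ω_c),  ω_s=0, ω_c=1
Stage 2: ω_r = 1 − (30/62)(0−1) = 46/31
  ⇒ ω_r²/ω_c² = 46/31
Coupling ω_c² = ω_c¹ ⇒ overall = 34/43 × 46/31 = 1564/1333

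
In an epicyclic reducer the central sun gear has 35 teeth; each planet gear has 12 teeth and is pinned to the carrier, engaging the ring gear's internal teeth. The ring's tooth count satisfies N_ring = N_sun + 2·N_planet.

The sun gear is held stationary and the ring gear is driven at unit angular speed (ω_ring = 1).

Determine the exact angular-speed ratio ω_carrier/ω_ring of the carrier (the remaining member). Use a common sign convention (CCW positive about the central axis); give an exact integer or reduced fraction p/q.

59/94

N_ring = 35 + 2·12 = 59
35(ω_s−ω_c) = −59(ω_r−ω_c),  ω_s=0, ω_r=1
35(0−ω_c) = −59(1−ω_c)  ⇒  94ω_c = 59  ⇒  ω_c = 59/94
ω_c/ω_r = 59/94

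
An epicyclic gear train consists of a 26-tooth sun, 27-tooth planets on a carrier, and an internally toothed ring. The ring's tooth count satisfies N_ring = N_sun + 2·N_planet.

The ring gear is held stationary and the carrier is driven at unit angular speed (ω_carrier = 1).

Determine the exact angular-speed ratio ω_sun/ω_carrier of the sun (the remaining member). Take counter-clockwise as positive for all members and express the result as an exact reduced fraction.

53/13

N_ring = 26 + 2·27 = 80
26(ω_s−ω_c) = −80(ω_r−ω_c),  ω_r=0, ω_c=1
ω_s = 1 − (80/26)(0−1) = 53/13
ω_s/ω_c = 53/13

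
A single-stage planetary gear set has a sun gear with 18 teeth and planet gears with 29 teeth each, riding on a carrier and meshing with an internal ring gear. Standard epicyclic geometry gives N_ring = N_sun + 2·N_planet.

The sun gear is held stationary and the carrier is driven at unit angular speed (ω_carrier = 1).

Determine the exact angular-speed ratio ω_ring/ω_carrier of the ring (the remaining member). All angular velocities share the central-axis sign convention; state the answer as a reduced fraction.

N_ring = 18 + 2·29 = 76
18(ω_s−ω_c) = −76(ω_r−ω_c),  ω_s=0, ω_c=1
ω_r = 1 − (18/76)(0−1) = 47/38
ω_r/ω_c = 47/38

47/38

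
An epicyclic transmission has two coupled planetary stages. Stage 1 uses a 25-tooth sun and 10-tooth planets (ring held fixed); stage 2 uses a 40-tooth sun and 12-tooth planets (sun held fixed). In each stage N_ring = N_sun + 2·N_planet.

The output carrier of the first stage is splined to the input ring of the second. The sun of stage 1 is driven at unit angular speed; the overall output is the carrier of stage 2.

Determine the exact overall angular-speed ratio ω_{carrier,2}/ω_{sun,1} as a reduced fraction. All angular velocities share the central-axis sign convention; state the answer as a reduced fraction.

20/91

Stage 1: N_ring = 25 + 2·10 = 45
Stage 1: 25(ω_s−ω_c) = −45(ω_r−ω_c),  ω_r=0, ω_s=1
Stage 1: 25(1−ω_c) = −45(0−ω_c)  ⇒  70ω_c = 25  ⇒  ω_c = 5/14
  ⇒ ω_c¹/ω_s¹ = 5/14
Stage 2: N_ring = 40 + 2·12 = 64
Stage 2: 40(ω_s−ω_c) = −64(ω_r−ω_c),  ω_s=0, ω_r=1
Stage 2: 40(0−ω_c) = −64(1−ω_c)  ⇒  104ω_c = 64  ⇒  ω_c = 8/13
  ⇒ ω_c²/ω_r² = 8/13
Coupling ω_r² = ω_c¹ ⇒ overall = 5/14 × 8/13 = 20/91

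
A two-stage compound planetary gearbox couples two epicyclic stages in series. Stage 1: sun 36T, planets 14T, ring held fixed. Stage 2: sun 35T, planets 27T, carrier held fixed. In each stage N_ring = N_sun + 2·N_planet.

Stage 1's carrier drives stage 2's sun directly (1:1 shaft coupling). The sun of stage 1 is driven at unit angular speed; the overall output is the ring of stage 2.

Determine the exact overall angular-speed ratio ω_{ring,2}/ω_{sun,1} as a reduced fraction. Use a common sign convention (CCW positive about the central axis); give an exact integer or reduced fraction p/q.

-63/445

Stage 1: N_ring = 36 + 2·14 = 64
Stage 1: 36(ω_s−ω_c) = −64(ω_r−ω_c),  ω_r=0, ω_s=1
Stage 1: 36(1−ω_c) = −64(0−ω_c)  ⇒  100ω_c = 36  ⇒  ω_c = 9/25
  ⇒ ω_c¹/ω_s¹ = 9/25
Stage 2: N_ring = 35 + 2·27 = 89
Stage 2: 35(ω_s−ω_c) = −89(ω_r−ω_c),  ω_c=0, ω_s=1
Stage 2: ω_r = 0 − (35/89)(1−0) = -35/89
  ⇒ ω_r²/ω_s² = -35/89
Coupling ω_s² = ω_c¹ ⇒ overall = 9/25 × -35/89 = -63/445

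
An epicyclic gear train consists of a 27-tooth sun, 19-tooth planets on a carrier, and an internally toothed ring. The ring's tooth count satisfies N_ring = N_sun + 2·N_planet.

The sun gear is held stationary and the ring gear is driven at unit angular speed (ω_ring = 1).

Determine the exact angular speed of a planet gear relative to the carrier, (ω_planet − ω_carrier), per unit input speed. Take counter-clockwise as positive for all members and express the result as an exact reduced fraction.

1755/1748

N_ring = 27 + 2·19 = 65
27(ω_s−ω_c) = −65(ω_r−ω_c),  ω_s=0, ω_r=1
27(0−ω_c) = −65(1−ω_c)  ⇒  92ω_c = 65  ⇒  ω_c = 65/92
sun–planet: 27·(0−65/92) = −19·(ω_p−ω_c)  ⇒  ω_p−ω_c = −(27/19)·(-65/92) = 1755/1748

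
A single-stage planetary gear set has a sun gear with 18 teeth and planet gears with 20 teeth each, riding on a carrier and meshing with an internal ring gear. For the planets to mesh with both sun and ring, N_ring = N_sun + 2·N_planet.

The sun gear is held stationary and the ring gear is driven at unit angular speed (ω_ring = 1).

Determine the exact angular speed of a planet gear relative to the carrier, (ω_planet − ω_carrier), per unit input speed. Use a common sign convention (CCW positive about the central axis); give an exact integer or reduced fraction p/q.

261/380

N_ring = 18 + 2·20 = 58
18(ω_s−ω_c) = −58(ω_r−ω_c),  ω_s=0, ω_r=1
18(0−ω_c) = −58(1−ω_c)  ⇒  76ω_c = 58  ⇒  ω_c = 29/38
sun–planet: 18·(0−29/38) = −20·(ω_p−ω_c)  ⇒  ω_p−ω_c = −(18/20)·(-29/38) = 261/380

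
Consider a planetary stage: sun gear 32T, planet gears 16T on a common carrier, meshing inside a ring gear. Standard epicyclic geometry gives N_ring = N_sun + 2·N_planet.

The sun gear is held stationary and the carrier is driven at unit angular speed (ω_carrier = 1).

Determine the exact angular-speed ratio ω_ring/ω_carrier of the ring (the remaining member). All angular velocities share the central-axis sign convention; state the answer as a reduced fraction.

3/2

N_ring = 32 + 2·16 = 64
32(ω_s−ω_c) = −64(ω_r−ω_c),  ω_s=0, ω_c=1
ω_r = 1 − (32/64)(0−1) = 3/2
ω_r/ω_c = 3/2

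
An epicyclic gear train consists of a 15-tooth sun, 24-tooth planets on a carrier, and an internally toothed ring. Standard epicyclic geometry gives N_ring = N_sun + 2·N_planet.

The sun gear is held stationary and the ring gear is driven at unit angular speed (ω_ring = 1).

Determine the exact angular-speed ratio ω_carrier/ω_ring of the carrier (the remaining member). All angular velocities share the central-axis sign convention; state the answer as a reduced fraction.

21/26

N_ring = 15 + 2·24 = 63
15(ω_s−ω_c) = −63(ω_r−ω_c),  ω_s=0, ω_r=1
15(0−ω_c) = −63(1−ω_c)  ⇒  78ω_c = 63  ⇒  ω_c = 21/26
ω_c/ω_r = 21/26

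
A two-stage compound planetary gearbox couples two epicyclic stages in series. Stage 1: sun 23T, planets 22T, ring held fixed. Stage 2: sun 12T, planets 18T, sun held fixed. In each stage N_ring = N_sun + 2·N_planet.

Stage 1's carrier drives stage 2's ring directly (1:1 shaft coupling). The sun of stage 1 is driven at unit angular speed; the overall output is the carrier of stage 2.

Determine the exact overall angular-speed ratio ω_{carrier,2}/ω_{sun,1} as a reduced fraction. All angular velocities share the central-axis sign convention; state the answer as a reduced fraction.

Stage 1: N_ring = 23 + 2·22 = 67
Stage 1: 23(ω_s−ω_c) = −67(ω_r−ω_c),  ω_r=0, ω_s=1
Stage 1: 23(1−ω_c) = −67(0−ω_c)  ⇒  90ω_c = 23  ⇒  ω_c = 23/90
  ⇒ ω_c¹/ω_s¹ = 23/90
Stage 2: N_ring = 12 + 2·18 = 48
Stage 2: 12(ω_s−ω_c) = −48(ω_r−ω_c),  ω_s=0, ω_r=1
Stage 2: 12(0−ω_c) = −48(1−ω_c)  ⇒  60ω_c = 48  ⇒  ω_c = 4/5
  ⇒ ω_c²/ω_r² = 4/5
Coupling ω_r² = ω_c¹ ⇒ overall = 23/90 × 4/5 = 46/225

46/225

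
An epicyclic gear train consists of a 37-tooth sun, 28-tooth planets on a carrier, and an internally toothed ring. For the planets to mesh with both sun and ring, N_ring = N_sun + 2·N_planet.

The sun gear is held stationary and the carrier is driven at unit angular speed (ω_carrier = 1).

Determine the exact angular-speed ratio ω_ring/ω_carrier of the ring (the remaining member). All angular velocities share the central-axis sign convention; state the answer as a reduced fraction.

130/93

N_ring = 37 + 2·28 = 93
37(ω_s−ω_c) = −93(ω_r−ω_c),  ω_s=0, ω_c=1
ω_r = 1 − (37/93)(0−1) = 130/93
ω_r/ω_c = 130/93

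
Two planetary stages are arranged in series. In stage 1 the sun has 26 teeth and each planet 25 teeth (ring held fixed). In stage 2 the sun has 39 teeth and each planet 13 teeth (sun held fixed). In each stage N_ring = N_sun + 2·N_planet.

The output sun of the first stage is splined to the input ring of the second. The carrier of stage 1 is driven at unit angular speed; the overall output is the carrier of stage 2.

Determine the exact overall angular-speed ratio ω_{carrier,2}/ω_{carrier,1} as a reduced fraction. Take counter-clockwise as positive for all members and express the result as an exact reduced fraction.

255/104

Stage 1: N_ring = 26 + 2·25 = 76
Stage 1: 26(ω_s−ω_c) = −76(ω_r−ω_c),  ω_r=0, ω_c=1
Stage 1: ω_s = 1 − (76/26)(0−1) = 51/13
  ⇒ ω_s¹/ω_c¹ = 51/13
Stage 2: N_ring = 39 + 2·13 = 65
Stage 2: 39(ω_s−ω_c) = −65(ω_r−ω_c),  ω_s=0, ω_r=1
Stage 2: 39(0−ω_c) = −65(1−ω_c)  ⇒  104ω_c = 65  ⇒  ω_c = 5/8
  ⇒ ω_c²/ω_r² = 5/8
Coupling ω_r² = ω_s¹ ⇒ overall = 51/13 × 5/8 = 255/104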